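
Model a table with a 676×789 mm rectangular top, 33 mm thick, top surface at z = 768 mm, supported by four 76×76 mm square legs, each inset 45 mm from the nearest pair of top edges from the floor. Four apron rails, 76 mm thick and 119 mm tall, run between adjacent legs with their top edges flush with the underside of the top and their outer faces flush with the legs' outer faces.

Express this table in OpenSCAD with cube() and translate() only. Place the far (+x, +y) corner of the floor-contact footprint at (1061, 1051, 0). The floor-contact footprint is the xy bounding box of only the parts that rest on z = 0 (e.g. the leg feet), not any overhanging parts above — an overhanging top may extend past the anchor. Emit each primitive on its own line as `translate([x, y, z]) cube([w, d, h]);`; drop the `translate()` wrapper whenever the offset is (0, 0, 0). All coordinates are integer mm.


translate([430, 307, 735]) cube([676, 789, 33]);
translate([475, 352, 0]) cube([76, 76, 735]);
translate([985, 352, 0]) cube([76, 76, 735]);
translate([475, 975, 0]) cube([76, 76, 735]);
translate([985, 975, 0]) cube([76, 76, 735]);
translate([551, 352, 616]) cube([434, 76, 119]);
translate([551, 975, 616]) cube([434, 76, 119]);
translate([475, 428, 616]) cube([76, 547, 119]);
translate([985, 428, 616]) cube([76, 547, 119]);


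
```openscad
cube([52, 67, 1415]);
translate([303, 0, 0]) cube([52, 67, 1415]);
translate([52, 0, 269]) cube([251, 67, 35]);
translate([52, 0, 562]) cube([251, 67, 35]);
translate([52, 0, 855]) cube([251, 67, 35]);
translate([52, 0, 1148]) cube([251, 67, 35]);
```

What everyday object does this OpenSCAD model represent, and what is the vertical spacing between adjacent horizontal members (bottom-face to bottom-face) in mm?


A ladder. The rung spacing is 293 mm.

Two tall 52×67 posts with 4 short bars between them — a ladder. Adjacent rungs sit at z = 269 and z = 562, so the spacing is 562 − 269 = 293 mm.


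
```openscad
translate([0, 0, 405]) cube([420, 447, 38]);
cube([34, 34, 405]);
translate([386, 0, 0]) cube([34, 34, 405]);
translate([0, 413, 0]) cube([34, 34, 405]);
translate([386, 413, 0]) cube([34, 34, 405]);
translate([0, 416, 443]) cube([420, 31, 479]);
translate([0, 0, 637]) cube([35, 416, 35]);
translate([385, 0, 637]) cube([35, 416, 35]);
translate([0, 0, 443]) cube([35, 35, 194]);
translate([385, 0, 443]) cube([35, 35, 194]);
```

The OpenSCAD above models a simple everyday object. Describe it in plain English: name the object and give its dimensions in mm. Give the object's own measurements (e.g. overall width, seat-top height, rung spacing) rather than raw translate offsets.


A chair. The seat is a 420×447×38 mm slab with its top at z = 443 mm, on four 34×34 mm corner legs (flush with the seat edges, standing on z = 0). A flat backrest 31 mm thick, 479 mm tall, spans the full seat width and rises from the seat top along its +y edge, rear face flush with the rear of the seat. Two armrests of 35×35 mm section run along each side from the seat's front edge to the front of the backrest, top faces 229 mm above the seat top and outer faces flush with the seat's x-edges; a 35×35 mm post under the front of each armrest stands on the seat at the front corner.


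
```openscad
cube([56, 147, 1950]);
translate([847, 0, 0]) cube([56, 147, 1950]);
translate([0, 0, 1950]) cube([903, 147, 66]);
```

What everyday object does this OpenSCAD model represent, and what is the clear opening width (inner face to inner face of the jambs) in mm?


A door frame. The clear opening width is 791 mm.

Two 1950 mm tall posts with a header on top — a door frame. The left jamb is 56 mm wide at x = 0; the right jamb starts at x = 847. The clear opening is 847 − 56 = 791 mm.


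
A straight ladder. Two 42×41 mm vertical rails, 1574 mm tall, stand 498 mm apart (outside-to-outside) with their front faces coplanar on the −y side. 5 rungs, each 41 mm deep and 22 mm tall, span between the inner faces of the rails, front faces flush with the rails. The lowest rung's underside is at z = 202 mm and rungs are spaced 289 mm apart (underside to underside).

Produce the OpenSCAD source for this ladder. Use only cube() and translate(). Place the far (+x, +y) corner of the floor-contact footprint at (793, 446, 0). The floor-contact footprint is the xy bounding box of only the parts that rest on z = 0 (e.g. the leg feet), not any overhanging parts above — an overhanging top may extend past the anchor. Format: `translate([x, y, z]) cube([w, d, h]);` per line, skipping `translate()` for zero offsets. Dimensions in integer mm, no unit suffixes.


translate([295, 405, 0]) cube([42, 41, 1574]);
translate([751, 405, 0]) cube([42, 41, 1574]);
translate([337, 405, 202]) cube([414, 41, 22]);
translate([337, 405, 491]) cube([414, 41, 22]);
translate([337, 405, 780]) cube([414, 41, 22]);
translate([337, 405, 1069]) cube([414, 41, 22]);
translate([337, 405, 1358]) cube([414, 41, 22]);


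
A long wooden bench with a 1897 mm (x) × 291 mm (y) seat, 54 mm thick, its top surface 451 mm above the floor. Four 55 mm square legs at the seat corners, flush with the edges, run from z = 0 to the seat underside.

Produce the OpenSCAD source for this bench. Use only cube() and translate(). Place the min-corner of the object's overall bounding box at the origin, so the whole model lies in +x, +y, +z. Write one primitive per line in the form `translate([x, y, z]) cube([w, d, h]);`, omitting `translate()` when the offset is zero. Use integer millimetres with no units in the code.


translate([0, 0, 397]) cube([1897, 291, 54]);
cube([55, 55, 397]);
translate([0, 236, 0]) cube([55, 55, 397]);
translate([1842, 0, 0]) cube([55, 55, 397]);
translate([1842, 236, 0]) cube([55, 55, 397]);


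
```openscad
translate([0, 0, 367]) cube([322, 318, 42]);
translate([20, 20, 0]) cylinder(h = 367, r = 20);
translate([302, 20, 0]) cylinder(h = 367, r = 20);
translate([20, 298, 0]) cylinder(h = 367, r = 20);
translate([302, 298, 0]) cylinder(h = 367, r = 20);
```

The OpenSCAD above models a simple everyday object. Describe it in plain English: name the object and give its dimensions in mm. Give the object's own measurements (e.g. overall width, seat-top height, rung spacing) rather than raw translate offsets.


A simple wooden stool: a rectangular seat 322 mm (x) by 318 mm (y), 42 mm thick, top face at z = 409 mm, on four round legs, each 40 mm in diameter. The legs rest on z = 0, each leg's axis is inset half a diameter from the nearest pair of seat edges (so the leg's bounding box is flush with the corner).


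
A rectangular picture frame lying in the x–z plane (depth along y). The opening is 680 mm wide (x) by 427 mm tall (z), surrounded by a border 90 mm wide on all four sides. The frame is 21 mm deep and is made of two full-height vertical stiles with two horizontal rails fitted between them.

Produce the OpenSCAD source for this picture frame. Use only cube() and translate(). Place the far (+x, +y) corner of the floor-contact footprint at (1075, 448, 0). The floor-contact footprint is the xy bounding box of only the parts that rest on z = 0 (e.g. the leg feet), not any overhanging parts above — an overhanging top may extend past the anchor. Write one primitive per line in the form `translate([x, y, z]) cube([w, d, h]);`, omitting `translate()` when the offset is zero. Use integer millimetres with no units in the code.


translate([215, 427, 0]) cube([90, 21, 607]);
translate([985, 427, 0]) cube([90, 21, 607]);
translate([305, 427, 0]) cube([680, 21, 90]);
translate([305, 427, 517]) cube([680, 21, 90]);


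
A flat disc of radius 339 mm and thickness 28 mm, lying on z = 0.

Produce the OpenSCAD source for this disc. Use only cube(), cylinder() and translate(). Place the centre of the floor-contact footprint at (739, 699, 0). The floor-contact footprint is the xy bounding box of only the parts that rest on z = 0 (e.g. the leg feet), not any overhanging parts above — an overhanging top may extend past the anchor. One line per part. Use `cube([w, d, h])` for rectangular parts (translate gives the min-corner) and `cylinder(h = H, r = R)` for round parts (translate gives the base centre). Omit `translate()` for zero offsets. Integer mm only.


translate([739, 699, 0]) cylinder(h = 28, r = 339);


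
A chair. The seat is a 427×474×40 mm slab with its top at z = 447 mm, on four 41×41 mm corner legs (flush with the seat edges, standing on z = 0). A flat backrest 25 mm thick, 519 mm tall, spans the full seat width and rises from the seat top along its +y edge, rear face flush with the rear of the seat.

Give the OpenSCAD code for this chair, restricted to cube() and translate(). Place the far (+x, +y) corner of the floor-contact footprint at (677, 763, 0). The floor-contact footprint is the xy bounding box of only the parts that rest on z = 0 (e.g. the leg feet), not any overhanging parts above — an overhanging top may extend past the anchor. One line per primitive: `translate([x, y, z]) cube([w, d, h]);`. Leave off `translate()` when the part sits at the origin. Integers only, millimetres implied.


translate([250, 289, 407]) cube([427, 474, 40]);
translate([250, 289, 0]) cube([41, 41, 407]);
translate([636, 289, 0]) cube([41, 41, 407]);
translate([250, 722, 0]) cube([41, 41, 407]);
translate([636, 722, 0]) cube([41, 41, 407]);
translate([250, 738, 447]) cube([427, 25, 519]);


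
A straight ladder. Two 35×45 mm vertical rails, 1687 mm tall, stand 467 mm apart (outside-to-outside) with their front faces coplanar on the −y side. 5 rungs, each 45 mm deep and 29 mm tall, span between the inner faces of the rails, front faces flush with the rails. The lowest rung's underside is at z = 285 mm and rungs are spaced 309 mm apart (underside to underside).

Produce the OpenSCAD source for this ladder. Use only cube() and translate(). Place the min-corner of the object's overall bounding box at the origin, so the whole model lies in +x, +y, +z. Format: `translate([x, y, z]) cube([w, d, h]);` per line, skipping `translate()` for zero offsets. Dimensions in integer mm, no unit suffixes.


cube([35, 45, 1687]);
translate([432, 0, 0]) cube([35, 45, 1687]);
translate([35, 0, 285]) cube([397, 45, 29]);
translate([35, 0, 594]) cube([397, 45, 29]);
translate([35, 0, 903]) cube([397, 45, 29]);
translate([35, 0, 1212]) cube([397, 45, 29]);
translate([35, 0, 1521]) cube([397, 45, 29]);


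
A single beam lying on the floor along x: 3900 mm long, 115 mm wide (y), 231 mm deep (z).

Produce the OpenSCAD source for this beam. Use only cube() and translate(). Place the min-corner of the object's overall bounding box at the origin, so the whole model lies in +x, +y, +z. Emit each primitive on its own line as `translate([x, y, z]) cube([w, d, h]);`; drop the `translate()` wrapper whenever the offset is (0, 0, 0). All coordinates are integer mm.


cube([3900, 115, 231]);


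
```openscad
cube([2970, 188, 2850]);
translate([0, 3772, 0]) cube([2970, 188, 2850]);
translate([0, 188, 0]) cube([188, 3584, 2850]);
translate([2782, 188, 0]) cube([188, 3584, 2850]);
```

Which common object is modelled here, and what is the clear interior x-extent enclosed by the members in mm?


A house (or room) frame. The interior width is 2594 mm.

Four 2850 mm walls enclosing a rectangle with no floor or roof — a room or house frame. Outside width is 2970 mm and wall thickness is 188 mm, so the interior width is 2970 − 2 × 188 = 2594 mm.


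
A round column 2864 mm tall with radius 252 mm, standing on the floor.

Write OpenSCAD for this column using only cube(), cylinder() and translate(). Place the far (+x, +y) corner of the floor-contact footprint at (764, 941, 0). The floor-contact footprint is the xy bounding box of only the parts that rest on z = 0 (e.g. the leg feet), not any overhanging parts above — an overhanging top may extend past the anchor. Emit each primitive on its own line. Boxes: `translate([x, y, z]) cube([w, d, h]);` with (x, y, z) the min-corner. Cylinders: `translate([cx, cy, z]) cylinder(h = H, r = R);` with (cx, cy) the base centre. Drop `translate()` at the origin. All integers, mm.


translate([512, 689, 0]) cylinder(h = 2864, r = 252);


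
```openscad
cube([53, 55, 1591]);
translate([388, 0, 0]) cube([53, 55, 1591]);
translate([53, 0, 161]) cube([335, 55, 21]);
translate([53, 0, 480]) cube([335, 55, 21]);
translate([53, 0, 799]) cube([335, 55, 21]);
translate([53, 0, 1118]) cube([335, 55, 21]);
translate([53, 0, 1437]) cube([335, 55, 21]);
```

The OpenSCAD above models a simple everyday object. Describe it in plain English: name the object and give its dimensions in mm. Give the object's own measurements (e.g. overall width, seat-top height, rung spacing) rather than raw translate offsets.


A straight ladder. Two 53×55 mm vertical rails, 1591 mm tall, stand 441 mm apart (outside-to-outside) with their front faces coplanar on the −y side. 5 rungs, each 55 mm deep and 21 mm tall, span between the inner faces of the rails, front faces flush with the rails. The lowest rung's underside is at z = 161 mm and rungs are spaced 319 mm apart (underside to underside).


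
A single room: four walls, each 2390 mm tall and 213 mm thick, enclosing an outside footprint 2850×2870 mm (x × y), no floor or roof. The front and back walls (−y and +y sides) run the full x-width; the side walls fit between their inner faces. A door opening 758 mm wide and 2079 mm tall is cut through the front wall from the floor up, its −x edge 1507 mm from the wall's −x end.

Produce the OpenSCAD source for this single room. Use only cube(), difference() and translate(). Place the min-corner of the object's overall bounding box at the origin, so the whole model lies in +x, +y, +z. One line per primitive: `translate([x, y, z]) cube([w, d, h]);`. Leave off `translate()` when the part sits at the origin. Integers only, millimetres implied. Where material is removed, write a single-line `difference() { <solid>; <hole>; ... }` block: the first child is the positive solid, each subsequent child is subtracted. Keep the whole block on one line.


difference() { cube([2850, 213, 2390]); translate([1507, 0, 0]) cube([758, 213, 2079]); }
translate([0, 2657, 0]) cube([2850, 213, 2390]);
translate([0, 213, 0]) cube([213, 2444, 2390]);
translate([2637, 213, 0]) cube([213, 2444, 2390]);


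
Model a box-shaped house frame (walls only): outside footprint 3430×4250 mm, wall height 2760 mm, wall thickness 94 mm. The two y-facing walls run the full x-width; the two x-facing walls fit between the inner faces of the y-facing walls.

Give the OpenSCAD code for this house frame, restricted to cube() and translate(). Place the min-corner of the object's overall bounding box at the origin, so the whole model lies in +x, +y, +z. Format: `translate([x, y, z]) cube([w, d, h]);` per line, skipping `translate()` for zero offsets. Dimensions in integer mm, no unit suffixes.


cube([3430, 94, 2760]);
translate([0, 4156, 0]) cube([3430, 94, 2760]);
translate([0, 94, 0]) cube([94, 4062, 2760]);
translate([3336, 94, 0]) cube([94, 4062, 2760]);


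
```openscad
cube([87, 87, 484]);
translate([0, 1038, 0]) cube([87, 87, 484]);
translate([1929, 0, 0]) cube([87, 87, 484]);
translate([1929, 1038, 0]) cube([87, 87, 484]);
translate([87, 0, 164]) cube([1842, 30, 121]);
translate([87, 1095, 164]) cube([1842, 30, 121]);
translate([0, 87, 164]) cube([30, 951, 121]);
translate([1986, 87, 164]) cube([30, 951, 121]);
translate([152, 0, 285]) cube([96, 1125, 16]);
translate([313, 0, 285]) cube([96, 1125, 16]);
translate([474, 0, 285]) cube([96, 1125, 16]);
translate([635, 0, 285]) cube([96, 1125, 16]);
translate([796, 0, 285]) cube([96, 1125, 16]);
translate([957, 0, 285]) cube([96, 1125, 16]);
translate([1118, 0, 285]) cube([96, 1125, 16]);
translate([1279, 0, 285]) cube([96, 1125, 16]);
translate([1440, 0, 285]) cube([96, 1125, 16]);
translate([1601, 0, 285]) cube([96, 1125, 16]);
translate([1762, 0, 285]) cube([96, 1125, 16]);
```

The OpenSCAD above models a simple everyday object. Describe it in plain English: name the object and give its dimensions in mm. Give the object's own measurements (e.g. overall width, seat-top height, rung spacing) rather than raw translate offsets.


A bed frame 2016 mm long (x) by 1125 mm wide (y). Four 87×87 mm corner posts, 484 mm tall, at the corners of the footprint. Four rails of 30 mm thickness and 121 mm height run between adjacent posts with their undersides at z = 164 mm, their outer faces flush with the outside of the frame (the two x-running rails run between the posts' inner faces; the two y-running rails run between the posts' inner faces). 11 slats, each 96 mm wide (x) and 16 mm thick, lie across the top of the two x-running rails, running the full 1125 mm width of the frame in y; along x they sit between the end posts with a 65 mm gap after the −x posts and between neighbouring slats, leaving 71 mm before the +x posts.


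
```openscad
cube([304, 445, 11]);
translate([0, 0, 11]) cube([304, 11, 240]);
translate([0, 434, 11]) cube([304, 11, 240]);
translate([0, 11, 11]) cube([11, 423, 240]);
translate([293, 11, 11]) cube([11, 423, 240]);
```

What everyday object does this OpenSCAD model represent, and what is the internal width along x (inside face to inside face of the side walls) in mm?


An open box. The internal width is 282 mm.

A 304×445 base slab with four walls standing on it — an open box. The base is 304 mm wide and the walls are 11 mm thick, so the internal width is 304 − 2 × 11 = 282 mm.


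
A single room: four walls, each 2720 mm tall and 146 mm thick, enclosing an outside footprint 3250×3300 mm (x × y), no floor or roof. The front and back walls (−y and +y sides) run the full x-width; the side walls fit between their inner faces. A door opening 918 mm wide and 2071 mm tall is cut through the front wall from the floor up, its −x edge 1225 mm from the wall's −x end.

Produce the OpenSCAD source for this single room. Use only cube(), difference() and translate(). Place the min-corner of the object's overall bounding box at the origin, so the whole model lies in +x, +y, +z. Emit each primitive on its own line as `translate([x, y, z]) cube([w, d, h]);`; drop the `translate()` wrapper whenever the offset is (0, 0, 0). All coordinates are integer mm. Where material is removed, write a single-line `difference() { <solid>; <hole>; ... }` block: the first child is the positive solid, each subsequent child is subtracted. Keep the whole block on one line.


difference() { cube([3250, 146, 2720]); translate([1225, 0, 0]) cube([918, 146, 2071]); }
translate([0, 3154, 0]) cube([3250, 146, 2720]);
translate([0, 146, 0]) cube([146, 3008, 2720]);
translate([3104, 146, 0]) cube([146, 3008, 2720]);


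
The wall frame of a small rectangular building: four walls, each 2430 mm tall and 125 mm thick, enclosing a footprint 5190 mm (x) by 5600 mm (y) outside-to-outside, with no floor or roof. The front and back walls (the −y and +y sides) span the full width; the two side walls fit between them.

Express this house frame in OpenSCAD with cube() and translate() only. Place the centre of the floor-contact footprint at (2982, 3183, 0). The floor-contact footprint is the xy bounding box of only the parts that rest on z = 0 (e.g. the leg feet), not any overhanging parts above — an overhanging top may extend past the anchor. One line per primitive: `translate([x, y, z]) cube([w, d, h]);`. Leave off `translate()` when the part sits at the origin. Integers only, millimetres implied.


translate([387, 383, 0]) cube([5190, 125, 2430]);
translate([387, 5858, 0]) cube([5190, 125, 2430]);
translate([387, 508, 0]) cube([125, 5350, 2430]);
translate([5452, 508, 0]) cube([125, 5350, 2430]);


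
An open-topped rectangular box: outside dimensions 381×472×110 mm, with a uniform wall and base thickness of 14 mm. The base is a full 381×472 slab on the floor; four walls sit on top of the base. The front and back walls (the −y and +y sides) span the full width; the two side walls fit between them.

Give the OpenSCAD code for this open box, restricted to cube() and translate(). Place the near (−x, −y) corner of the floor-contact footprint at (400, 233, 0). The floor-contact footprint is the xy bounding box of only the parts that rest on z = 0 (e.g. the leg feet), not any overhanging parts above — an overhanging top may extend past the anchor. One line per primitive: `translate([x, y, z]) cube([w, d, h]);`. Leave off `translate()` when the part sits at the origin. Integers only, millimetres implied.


translate([400, 233, 0]) cube([381, 472, 14]);
translate([400, 233, 14]) cube([381, 14, 96]);
translate([400, 691, 14]) cube([381, 14, 96]);
translate([400, 247, 14]) cube([14, 444, 96]);
translate([767, 247, 14]) cube([14, 444, 96]);


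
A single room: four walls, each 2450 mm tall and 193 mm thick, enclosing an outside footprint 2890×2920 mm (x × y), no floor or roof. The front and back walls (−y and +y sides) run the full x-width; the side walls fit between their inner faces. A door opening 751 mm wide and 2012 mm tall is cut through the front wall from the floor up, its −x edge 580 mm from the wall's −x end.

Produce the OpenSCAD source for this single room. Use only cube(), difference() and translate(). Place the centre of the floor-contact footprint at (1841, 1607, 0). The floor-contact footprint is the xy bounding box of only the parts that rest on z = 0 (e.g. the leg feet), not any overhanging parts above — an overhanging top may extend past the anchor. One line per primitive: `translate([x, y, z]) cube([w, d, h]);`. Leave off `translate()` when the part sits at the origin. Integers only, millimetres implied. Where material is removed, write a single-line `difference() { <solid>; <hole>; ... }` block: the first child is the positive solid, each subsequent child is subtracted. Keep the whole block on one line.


difference() { translate([396, 147, 0]) cube([2890, 193, 2450]); translate([976, 147, 0]) cube([751, 193, 2012]); }
translate([396, 2874, 0]) cube([2890, 193, 2450]);
translate([396, 340, 0]) cube([193, 2534, 2450]);
translate([3093, 340, 0]) cube([193, 2534, 2450]);


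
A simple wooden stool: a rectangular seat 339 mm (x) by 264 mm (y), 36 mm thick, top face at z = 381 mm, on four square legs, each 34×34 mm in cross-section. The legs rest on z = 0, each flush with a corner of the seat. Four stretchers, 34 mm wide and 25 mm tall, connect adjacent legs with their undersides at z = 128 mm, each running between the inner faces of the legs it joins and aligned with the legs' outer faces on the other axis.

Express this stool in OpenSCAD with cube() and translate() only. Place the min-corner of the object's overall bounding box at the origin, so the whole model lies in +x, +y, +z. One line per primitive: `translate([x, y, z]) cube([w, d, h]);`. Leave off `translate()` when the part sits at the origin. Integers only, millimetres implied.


translate([0, 0, 345]) cube([339, 264, 36]);
cube([34, 34, 345]);
translate([305, 0, 0]) cube([34, 34, 345]);
translate([0, 230, 0]) cube([34, 34, 345]);
translate([305, 230, 0]) cube([34, 34, 345]);
translate([34, 0, 128]) cube([271, 34, 25]);
translate([34, 230, 128]) cube([271, 34, 25]);
translate([0, 34, 128]) cube([34, 196, 25]);
translate([305, 34, 128]) cube([34, 196, 25]);


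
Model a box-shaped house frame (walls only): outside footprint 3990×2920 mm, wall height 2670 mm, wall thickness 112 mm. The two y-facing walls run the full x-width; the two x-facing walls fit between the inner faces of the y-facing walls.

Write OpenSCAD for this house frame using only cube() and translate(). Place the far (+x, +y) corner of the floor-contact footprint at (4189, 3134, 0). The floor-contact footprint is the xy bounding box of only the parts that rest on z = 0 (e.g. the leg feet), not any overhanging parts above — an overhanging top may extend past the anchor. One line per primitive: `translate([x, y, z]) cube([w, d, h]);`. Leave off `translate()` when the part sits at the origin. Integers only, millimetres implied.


translate([199, 214, 0]) cube([3990, 112, 2670]);
translate([199, 3022, 0]) cube([3990, 112, 2670]);
translate([199, 326, 0]) cube([112, 2696, 2670]);
translate([4077, 326, 0]) cube([112, 2696, 2670]);


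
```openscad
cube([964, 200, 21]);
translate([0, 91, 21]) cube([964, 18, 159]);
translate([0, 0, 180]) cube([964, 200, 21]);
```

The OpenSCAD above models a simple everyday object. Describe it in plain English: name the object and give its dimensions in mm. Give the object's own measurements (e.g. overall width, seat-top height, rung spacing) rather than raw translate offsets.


An I-beam lying along x, 964 mm long. Overall section height 201 mm. Two flanges 200 mm wide (y) and 21 mm thick, one on the floor and one at the top; a web 18 mm thick runs between them, centred on the flange width.


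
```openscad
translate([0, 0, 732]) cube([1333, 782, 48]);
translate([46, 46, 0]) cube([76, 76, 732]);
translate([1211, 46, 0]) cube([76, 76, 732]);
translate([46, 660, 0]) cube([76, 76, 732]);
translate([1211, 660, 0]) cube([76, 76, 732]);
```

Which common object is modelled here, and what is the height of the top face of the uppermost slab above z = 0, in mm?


A table. The table height is 780 mm.

A 1333×782×48 slab sits at z = 732 on four 76 mm square posts — a table. The top surface is at 732 + 48 = 780 mm.


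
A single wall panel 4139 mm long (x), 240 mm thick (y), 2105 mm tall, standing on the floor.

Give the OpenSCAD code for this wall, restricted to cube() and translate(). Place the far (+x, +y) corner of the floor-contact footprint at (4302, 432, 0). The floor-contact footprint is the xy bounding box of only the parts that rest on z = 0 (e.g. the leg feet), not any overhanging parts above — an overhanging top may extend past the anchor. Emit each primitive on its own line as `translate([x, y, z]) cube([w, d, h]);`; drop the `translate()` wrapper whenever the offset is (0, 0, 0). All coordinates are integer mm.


translate([163, 192, 0]) cube([4139, 240, 2105]);


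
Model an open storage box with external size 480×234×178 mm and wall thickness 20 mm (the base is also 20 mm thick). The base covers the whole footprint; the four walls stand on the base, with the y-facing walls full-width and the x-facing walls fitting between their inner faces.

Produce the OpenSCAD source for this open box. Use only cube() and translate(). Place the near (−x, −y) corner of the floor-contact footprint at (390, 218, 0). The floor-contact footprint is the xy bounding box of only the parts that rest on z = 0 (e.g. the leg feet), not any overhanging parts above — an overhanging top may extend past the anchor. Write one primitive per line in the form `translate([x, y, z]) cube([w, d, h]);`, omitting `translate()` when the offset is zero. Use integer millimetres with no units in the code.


translate([390, 218, 0]) cube([480, 234, 20]);
translate([390, 218, 20]) cube([480, 20, 158]);
translate([390, 432, 20]) cube([480, 20, 158]);
translate([390, 238, 20]) cube([20, 194, 158]);
translate([850, 238, 20]) cube([20, 194, 158]);


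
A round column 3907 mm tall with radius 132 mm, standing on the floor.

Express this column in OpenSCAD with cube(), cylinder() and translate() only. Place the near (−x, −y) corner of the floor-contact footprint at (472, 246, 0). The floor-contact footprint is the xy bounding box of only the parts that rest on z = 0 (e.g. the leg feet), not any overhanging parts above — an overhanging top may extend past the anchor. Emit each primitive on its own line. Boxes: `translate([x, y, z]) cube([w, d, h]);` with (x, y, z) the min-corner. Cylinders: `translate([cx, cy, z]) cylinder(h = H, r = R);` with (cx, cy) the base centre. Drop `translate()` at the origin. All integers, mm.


translate([604, 378, 0]) cylinder(h = 3907, r = 132);


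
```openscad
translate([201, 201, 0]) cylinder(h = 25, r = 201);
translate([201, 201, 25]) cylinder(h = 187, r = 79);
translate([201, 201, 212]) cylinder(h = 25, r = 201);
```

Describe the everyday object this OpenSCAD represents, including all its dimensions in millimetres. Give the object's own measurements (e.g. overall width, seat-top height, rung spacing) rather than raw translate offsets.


A spool: two coaxial disc flanges of radius 201 mm and thickness 25 mm, joined by a core cylinder of radius 79 mm and height 187 mm. The lower flange rests on z = 0 and the three cylinders share a vertical axis.


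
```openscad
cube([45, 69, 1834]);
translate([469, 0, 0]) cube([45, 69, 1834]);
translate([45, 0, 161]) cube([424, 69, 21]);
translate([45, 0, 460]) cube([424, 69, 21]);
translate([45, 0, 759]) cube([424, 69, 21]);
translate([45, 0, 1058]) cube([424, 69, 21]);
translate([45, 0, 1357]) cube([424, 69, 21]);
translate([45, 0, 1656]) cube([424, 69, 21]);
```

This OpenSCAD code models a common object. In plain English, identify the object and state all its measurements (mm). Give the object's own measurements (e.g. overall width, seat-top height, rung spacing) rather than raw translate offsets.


A straight ladder. Two 45×69 mm vertical rails, 1834 mm tall, stand 514 mm apart (outside-to-outside) with their front faces coplanar on the −y side. 6 rungs, each 69 mm deep and 21 mm tall, span between the inner faces of the rails, front faces flush with the rails. The lowest rung's underside is at z = 161 mm and rungs are spaced 299 mm apart (underside to underside).


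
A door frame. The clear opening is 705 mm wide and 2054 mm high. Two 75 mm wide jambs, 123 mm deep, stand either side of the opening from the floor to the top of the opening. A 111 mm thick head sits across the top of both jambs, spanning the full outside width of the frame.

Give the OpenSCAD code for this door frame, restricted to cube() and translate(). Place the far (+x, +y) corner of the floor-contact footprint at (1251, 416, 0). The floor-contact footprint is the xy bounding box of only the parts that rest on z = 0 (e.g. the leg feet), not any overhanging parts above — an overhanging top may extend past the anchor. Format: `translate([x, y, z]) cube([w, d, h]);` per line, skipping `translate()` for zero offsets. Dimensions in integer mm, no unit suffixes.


translate([396, 293, 0]) cube([75, 123, 2054]);
translate([1176, 293, 0]) cube([75, 123, 2054]);
translate([396, 293, 2054]) cube([855, 123, 111]);


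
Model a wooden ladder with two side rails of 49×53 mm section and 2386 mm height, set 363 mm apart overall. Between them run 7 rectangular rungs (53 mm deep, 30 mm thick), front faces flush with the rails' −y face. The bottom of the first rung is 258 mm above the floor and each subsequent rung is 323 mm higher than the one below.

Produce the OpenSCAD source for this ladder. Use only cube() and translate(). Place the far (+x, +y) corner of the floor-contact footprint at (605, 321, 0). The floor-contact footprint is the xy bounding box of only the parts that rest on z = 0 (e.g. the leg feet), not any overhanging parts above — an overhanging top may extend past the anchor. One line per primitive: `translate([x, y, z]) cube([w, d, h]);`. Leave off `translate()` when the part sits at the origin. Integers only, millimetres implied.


// rung span = 363 - 2*49 = 265
// rung[k] z = 258 + k*323
translate([242, 268, 0]) cube([49, 53, 2386]);
translate([556, 268, 0]) cube([49, 53, 2386]);
translate([291, 268, 258]) cube([265, 53, 30]);
translate([291, 268, 581]) cube([265, 53, 30]);
translate([291, 268, 904]) cube([265, 53, 30]);
translate([291, 268, 1227]) cube([265, 53, 30]);
translate([291, 268, 1550]) cube([265, 53, 30]);
translate([291, 268, 1873]) cube([265, 53, 30]);
translate([291, 268, 2196]) cube([265, 53, 30]);


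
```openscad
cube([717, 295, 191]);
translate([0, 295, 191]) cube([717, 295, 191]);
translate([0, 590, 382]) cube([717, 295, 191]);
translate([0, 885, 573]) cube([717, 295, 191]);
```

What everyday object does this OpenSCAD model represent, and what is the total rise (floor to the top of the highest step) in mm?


A staircase. The total rise is 764 mm.

4 identical blocks, each offset up and back from the previous — a staircase. Each step is 191 mm tall and there are 4 of them, so the total rise is 4 × 191 = 764 mm.


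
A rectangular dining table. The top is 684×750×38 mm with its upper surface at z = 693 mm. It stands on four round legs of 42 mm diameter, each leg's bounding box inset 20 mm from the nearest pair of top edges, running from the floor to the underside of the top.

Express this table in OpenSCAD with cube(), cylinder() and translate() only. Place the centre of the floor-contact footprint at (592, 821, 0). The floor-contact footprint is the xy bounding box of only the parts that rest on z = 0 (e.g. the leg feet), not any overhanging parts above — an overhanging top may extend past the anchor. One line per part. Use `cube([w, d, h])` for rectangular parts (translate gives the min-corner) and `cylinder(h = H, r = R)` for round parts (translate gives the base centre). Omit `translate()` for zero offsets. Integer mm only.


translate([250, 446, 655]) cube([684, 750, 38]);
translate([291, 487, 0]) cylinder(h = 655, r = 21);
translate([893, 487, 0]) cylinder(h = 655, r = 21);
translate([291, 1155, 0]) cylinder(h = 655, r = 21);
translate([893, 1155, 0]) cylinder(h = 655, r = 21);


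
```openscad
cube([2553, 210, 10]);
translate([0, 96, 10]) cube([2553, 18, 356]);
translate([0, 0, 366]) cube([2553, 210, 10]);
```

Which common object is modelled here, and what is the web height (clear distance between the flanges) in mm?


An I-beam. The web height is 356 mm.

Two wide flanges with a thin centred web — an I-beam. Overall 376 mm minus two 10 mm flanges gives a web of 376 − 2·10 = 356 mm.


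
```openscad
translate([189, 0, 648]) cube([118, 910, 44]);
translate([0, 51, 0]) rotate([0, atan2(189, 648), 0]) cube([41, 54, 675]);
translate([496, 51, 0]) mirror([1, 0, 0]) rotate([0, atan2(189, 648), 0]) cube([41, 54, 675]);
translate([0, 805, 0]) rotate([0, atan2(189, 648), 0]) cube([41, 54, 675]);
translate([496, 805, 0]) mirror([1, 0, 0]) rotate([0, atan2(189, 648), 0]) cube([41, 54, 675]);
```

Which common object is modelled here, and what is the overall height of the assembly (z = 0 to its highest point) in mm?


A sawhorse. The overall height is 692 mm.

A beam across two mirrored pairs of raked legs — a sawhorse. The beam's underside is at z = 648 (matching the legs' vertical rise in atan2(189, 648)) and the beam is 44 mm tall, so its top is at 648 + 44 = 692 mm. The raked legs top out at the beam's underside, so that is the highest point.


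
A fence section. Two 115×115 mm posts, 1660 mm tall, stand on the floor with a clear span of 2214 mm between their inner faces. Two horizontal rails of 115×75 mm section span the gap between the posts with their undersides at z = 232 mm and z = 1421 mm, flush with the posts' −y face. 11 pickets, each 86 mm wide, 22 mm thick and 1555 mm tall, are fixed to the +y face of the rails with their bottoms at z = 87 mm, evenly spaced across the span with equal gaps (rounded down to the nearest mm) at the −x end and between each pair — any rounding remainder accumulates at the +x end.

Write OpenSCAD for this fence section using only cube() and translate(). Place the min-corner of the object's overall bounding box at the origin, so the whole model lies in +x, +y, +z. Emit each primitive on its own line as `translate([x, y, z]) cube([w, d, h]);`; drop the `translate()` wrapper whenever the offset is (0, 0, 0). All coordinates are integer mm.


cube([115, 115, 1660]);
translate([2329, 0, 0]) cube([115, 115, 1660]);
translate([115, 0, 232]) cube([2214, 115, 75]);
translate([115, 0, 1421]) cube([2214, 115, 75]);
translate([220, 115, 87]) cube([86, 22, 1555]);
translate([411, 115, 87]) cube([86, 22, 1555]);
translate([602, 115, 87]) cube([86, 22, 1555]);
translate([793, 115, 87]) cube([86, 22, 1555]);
translate([984, 115, 87]) cube([86, 22, 1555]);
translate([1175, 115, 87]) cube([86, 22, 1555]);
translate([1366, 115, 87]) cube([86, 22, 1555]);
translate([1557, 115, 87]) cube([86, 22, 1555]);
translate([1748, 115, 87]) cube([86, 22, 1555]);
translate([1939, 115, 87]) cube([86, 22, 1555]);
translate([2130, 115, 87]) cube([86, 22, 1555]);


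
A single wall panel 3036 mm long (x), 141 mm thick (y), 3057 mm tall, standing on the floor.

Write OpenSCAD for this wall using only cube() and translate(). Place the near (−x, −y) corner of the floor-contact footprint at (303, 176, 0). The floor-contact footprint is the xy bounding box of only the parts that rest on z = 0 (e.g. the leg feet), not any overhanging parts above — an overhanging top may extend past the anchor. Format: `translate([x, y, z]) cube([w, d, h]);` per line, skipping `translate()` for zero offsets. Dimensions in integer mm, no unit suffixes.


translate([303, 176, 0]) cube([3036, 141, 3057]);


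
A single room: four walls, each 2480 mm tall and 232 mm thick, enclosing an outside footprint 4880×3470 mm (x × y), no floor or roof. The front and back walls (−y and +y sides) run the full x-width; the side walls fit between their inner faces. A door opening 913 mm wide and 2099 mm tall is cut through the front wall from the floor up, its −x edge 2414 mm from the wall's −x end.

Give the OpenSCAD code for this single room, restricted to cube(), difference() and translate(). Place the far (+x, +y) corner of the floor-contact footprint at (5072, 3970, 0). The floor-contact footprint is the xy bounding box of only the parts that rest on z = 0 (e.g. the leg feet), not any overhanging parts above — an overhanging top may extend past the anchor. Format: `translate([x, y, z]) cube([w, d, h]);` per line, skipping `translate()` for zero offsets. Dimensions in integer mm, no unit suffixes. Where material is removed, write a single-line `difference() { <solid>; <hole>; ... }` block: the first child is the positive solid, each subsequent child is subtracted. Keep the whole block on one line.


difference() { translate([192, 500, 0]) cube([4880, 232, 2480]); translate([2606, 500, 0]) cube([913, 232, 2099]); }
translate([192, 3738, 0]) cube([4880, 232, 2480]);
translate([192, 732, 0]) cube([232, 3006, 2480]);
translate([4840, 732, 0]) cube([232, 3006, 2480]);


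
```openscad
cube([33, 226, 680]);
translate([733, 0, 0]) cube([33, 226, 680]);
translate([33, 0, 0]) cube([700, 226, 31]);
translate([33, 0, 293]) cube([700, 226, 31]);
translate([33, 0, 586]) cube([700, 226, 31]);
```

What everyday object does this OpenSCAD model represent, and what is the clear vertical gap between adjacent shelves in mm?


A bookshelf. The clear shelf gap is 262 mm.

Two tall side panels with 3 horizontal boards between them — a bookshelf. The first two shelf undersides are at z = 0 and z = 293; with shelf thickness 31, the clear gap is 293 − 0 − 31 = 262 mm.


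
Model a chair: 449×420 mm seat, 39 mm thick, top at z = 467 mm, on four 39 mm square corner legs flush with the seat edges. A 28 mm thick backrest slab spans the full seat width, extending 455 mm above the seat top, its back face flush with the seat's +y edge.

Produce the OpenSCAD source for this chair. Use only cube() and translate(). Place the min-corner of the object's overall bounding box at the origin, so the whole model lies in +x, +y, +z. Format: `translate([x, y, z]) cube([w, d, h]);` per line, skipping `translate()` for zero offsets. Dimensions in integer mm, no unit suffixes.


// leg_h = 467 - 39 = 428
translate([0, 0, 428]) cube([449, 420, 39]);
cube([39, 39, 428]);
translate([410, 0, 0]) cube([39, 39, 428]);
translate([0, 381, 0]) cube([39, 39, 428]);
translate([410, 381, 0]) cube([39, 39, 428]);
translate([0, 392, 467]) cube([449, 28, 455]);


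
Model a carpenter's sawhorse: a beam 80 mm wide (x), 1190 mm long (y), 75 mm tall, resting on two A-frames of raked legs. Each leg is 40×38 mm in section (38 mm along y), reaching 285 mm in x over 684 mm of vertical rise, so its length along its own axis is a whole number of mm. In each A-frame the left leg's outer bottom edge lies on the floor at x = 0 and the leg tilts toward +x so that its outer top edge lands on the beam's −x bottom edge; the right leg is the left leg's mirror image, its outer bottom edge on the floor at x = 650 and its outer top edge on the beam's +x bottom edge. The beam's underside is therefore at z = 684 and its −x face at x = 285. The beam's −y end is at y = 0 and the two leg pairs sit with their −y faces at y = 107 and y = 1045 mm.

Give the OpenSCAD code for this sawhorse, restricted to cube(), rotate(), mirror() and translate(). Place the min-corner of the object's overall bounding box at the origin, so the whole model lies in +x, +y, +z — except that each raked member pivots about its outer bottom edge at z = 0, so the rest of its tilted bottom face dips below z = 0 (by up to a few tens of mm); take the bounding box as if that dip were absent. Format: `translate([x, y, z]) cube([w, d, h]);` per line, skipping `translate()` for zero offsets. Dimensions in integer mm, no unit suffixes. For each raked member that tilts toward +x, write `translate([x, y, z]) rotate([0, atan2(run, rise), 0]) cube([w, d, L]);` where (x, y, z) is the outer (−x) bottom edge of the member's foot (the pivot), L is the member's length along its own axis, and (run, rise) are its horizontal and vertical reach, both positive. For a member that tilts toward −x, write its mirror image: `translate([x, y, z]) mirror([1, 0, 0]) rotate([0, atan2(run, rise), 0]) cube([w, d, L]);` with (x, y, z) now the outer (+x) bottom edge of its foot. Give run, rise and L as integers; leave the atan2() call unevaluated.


// leg length = √(285² + 684²) = 741
// right-leg outer foot x = 2·285 + 80 = 650
// beam min-corner = (285, 0, 684)
translate([285, 0, 684]) cube([80, 1190, 75]);
translate([0, 107, 0]) rotate([0, atan2(285, 684), 0]) cube([40, 38, 741]);
translate([650, 107, 0]) mirror([1, 0, 0]) rotate([0, atan2(285, 684), 0]) cube([40, 38, 741]);
translate([0, 1045, 0]) rotate([0, atan2(285, 684), 0]) cube([40, 38, 741]);
translate([650, 1045, 0]) mirror([1, 0, 0]) rotate([0, atan2(285, 684), 0]) cube([40, 38, 741]);
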